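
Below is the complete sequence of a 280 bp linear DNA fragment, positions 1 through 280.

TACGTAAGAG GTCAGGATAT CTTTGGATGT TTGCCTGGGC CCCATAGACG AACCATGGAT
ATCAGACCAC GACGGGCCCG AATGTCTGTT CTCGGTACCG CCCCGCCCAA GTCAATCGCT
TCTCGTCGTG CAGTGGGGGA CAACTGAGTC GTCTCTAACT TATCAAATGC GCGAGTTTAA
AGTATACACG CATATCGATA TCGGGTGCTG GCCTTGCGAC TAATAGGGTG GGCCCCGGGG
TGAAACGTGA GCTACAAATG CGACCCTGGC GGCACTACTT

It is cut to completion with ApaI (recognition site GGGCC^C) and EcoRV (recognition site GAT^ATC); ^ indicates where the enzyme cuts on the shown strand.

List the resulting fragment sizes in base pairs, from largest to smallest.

121, 46, 35, 23, 19, 18, 18 bp

ApaI sites (GGGCCC) start at positions 37, 74, 230.
ApaI cuts after base 5 of each site (before the last base), so after positions 41, 78, 234.
EcoRV sites (GATATC) start at positions 16, 58, 197.
EcoRV cuts after base 3 of each site, so after positions 18, 60, 199.
Combined cut positions: 18, 41, 60, 78, 199, 234.
Linear molecule, 6 cuts → 7 fragments:
  1–18 → 18 bp
  19–41 → 23 bp
  42–60 → 19 bp
  61–78 → 18 bp
  79–199 → 121 bp
  200–234 → 35 bp
  235–280 → 46 bp
Sorted largest to smallest: 121, 46, 35, 23, 19, 18, 18 bp.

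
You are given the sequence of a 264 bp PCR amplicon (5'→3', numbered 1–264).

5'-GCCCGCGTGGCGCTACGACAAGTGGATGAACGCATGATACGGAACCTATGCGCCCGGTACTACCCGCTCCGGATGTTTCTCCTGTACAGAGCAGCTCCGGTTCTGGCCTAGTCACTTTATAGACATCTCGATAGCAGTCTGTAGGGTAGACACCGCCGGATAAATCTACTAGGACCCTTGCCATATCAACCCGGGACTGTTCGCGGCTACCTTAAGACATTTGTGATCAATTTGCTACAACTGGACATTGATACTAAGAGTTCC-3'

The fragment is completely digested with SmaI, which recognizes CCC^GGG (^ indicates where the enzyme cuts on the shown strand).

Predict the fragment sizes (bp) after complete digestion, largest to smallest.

192, 72 bp

The SmaI site (CCCGGG) starts at position 190.
SmaI cuts after base 3 of each site, so after position 192.
Linear molecule, 1 cut → 2 fragments:
  1–192 → 192 bp
  193–264 → 72 bp
Sorted largest to smallest: 192, 72 bp.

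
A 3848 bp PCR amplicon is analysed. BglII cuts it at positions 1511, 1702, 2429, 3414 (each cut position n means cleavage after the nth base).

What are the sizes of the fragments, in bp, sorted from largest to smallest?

Linear molecule, 4 cuts → 5 fragments:
  1511 − 0 = 1511 bp
  1702 − 1511 = 191 bp
  2429 − 1702 = 727 bp
  3414 − 2429 = 985 bp
  3848 − 3414 = 434 bp
Sorted largest to smallest: 1511, 985, 727, 434, 191 bp.

1511, 985, 727, 434, 191 bp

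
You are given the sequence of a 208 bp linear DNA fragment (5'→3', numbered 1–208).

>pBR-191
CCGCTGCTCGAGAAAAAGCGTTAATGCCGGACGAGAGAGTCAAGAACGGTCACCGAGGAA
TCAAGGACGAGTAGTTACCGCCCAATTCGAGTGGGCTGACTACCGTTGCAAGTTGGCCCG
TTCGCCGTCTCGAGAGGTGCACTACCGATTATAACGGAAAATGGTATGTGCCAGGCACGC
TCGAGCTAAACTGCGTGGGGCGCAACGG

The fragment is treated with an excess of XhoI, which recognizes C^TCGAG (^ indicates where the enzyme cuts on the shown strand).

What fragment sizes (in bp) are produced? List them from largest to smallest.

122, 51, 28, 7 bp

XhoI sites (CTCGAG) start at positions 7, 129, 180.
XhoI cuts after the first base of each site, so after positions 7, 129, 180.
Linear molecule, 3 cuts → 4 fragments:
  1–7 → 7 bp
  8–129 → 122 bp
  130–180 → 51 bp
  181–208 → 28 bp
Sorted largest to smallest: 122, 51, 28, 7 bp.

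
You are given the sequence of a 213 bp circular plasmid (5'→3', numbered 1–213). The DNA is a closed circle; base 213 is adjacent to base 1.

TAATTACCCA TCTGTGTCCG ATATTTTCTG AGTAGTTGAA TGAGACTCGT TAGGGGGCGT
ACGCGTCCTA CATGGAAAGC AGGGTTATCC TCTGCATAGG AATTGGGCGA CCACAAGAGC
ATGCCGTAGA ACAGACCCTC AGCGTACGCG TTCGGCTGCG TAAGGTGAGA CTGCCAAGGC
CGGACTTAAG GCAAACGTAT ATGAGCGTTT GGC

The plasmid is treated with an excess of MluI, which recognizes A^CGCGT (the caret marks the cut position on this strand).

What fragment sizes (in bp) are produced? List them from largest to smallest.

128, 85 bp

MluI sites (ACGCGT) start at positions 61, 146.
MluI cuts after the first base of each site, so after positions 61, 146.
Circular molecule, 2 cuts → 2 fragments:
  62–146 → 85 bp
  147–213 then 1–61 → 67 + 61 = 128 bp
Sorted largest to smallest: 128, 85 bp.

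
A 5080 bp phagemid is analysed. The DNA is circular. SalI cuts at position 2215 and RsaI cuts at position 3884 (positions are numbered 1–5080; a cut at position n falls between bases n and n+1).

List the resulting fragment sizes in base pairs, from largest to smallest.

3411, 1669 bp

Combined cut positions (sorted): 2215, 3884.
Circular molecule, 2 cuts → 2 fragments:
  3884 − 2215 = 1669 bp
  wrap: 5080 − 3884 + 2215 = 3411 bp
Sorted largest to smallest: 3411, 1669 bp.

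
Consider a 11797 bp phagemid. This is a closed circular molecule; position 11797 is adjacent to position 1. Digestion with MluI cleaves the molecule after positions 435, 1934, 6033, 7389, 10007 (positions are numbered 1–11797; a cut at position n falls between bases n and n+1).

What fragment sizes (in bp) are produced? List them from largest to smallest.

4099, 2618, 2225, 1499, 1356 bp

Circular molecule, 5 cuts → 5 fragments:
  1934 − 435 = 1499 bp
  6033 − 1934 = 4099 bp
  7389 − 6033 = 1356 bp
  10007 − 7389 = 2618 bp
  wrap: 11797 − 10007 + 435 = 2225 bp
Sorted largest to smallest: 4099, 2618, 2225, 1499, 1356 bp.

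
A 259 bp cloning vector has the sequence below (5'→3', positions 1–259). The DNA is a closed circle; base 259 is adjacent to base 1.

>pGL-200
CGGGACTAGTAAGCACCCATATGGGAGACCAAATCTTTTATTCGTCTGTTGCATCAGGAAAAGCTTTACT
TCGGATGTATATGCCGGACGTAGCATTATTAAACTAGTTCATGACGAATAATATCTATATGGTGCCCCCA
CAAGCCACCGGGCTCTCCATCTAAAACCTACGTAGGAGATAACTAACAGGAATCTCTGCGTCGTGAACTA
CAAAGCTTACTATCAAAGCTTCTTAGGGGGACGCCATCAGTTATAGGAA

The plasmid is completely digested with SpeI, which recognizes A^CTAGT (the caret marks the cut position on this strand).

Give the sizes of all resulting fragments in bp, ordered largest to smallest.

161, 98 bp

SpeI sites (ACTAGT) start at positions 5, 103.
SpeI cuts after the first base of each site, so after positions 5, 103.
Circular molecule, 2 cuts → 2 fragments:
  6–103 → 98 bp
  104–259 then 1–5 → 156 + 5 = 161 bp
Sorted largest to smallest: 161, 98 bp.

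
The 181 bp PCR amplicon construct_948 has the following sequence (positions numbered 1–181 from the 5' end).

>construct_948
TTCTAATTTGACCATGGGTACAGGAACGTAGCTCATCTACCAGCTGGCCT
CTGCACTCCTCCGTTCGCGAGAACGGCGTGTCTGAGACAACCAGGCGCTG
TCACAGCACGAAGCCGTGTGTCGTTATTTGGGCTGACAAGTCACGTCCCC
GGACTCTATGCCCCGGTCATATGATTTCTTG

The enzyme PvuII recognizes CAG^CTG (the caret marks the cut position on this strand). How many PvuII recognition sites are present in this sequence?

CAGCTG occurs starting at position 41.
PvuII cuts at 1 site.

1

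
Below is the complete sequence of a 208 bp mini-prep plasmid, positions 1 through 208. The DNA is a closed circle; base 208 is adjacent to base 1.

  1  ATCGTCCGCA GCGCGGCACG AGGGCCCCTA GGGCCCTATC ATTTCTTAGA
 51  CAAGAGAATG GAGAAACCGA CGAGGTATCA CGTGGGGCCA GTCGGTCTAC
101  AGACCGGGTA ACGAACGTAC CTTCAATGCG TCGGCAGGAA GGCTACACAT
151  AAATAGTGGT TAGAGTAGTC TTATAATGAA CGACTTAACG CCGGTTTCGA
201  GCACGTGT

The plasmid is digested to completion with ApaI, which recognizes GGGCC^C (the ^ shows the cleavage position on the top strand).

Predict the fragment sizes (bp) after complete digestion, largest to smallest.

ApaI sites (GGGCCC) start at positions 22, 31.
ApaI cuts after base 5 of each site (before the last base), so after positions 26, 35.
Circular molecule, 2 cuts → 2 fragments:
  27–35 → 9 bp
  36–208 then 1–26 → 173 + 26 = 199 bp
Sorted largest to smallest: 199, 9 bp.

199, 9 bp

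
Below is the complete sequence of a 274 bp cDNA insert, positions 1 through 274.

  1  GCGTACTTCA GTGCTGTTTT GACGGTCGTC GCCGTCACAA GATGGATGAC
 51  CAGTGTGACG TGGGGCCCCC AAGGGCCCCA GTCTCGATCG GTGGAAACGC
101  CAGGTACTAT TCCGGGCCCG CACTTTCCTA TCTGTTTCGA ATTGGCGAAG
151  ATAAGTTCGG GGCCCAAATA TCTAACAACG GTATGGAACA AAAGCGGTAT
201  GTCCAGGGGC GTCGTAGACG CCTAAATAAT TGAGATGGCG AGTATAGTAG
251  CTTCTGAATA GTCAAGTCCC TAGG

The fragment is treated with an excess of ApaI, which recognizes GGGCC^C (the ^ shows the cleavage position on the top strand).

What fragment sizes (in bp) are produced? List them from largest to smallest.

ApaI sites (GGGCCC) start at positions 63, 73, 114, 160.
ApaI cuts after base 5 of each site (before the last base), so after positions 67, 77, 118, 164.
Linear molecule, 4 cuts → 5 fragments:
  1–67 → 67 bp
  68–77 → 10 bp
  78–118 → 41 bp
  119–164 → 46 bp
  165–274 → 110 bp
Sorted largest to smallest: 110, 67, 46, 41, 10 bp.

110, 67, 46, 41, 10 bp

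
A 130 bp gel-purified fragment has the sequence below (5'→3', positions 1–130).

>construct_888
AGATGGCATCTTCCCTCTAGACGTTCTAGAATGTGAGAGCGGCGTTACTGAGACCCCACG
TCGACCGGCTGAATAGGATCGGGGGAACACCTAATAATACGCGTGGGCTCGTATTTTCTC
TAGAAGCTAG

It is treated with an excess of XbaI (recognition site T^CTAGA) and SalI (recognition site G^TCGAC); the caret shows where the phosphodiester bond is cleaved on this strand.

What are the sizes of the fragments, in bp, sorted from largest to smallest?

59, 35, 16, 11, 9 bp

XbaI sites (TCTAGA) start at positions 16, 25, 119.
XbaI cuts after the first base of each site, so after positions 16, 25, 119.
The SalI site (GTCGAC) starts at position 60.
SalI cuts after the first base of each site, so after position 60.
Combined cut positions: 16, 25, 60, 119.
Linear molecule, 4 cuts → 5 fragments:
  1–16 → 16 bp
  17–25 → 9 bp
  26–60 → 35 bp
  61–119 → 59 bp
  120–130 → 11 bp
Sorted largest to smallest: 59, 35, 16, 11, 9 bp.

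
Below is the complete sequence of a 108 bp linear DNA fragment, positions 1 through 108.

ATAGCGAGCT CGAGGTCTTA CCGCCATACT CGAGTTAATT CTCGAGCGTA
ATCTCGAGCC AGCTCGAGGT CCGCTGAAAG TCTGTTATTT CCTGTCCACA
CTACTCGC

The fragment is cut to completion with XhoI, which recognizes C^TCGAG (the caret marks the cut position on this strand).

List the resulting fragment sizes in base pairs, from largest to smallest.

45, 20, 12, 12, 10, 9 bp

XhoI sites (CTCGAG) start at positions 9, 29, 41, 53, 63.
XhoI cuts after the first base of each site, so after positions 9, 29, 41, 53, 63.
Linear molecule, 5 cuts → 6 fragments:
  1–9 → 9 bp
  10–29 → 20 bp
  30–41 → 12 bp
  42–53 → 12 bp
  54–63 → 10 bp
  64–108 → 45 bp
Sorted largest to smallest: 45, 20, 12, 12, 10, 9 bp.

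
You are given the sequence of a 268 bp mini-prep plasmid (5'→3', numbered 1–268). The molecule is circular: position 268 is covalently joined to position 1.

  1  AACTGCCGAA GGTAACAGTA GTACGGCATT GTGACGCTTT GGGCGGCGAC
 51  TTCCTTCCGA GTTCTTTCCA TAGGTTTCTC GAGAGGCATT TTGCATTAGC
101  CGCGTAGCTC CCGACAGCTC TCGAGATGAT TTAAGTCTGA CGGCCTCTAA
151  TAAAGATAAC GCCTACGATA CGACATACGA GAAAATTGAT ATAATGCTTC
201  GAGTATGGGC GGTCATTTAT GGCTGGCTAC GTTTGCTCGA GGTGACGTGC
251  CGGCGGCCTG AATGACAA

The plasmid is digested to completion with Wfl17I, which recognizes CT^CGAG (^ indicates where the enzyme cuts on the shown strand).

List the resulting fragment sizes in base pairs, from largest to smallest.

Wfl17I sites (CTCGAG) start at positions 78, 120, 236.
Wfl17I cuts after base 2 of each site, so after positions 79, 121, 237.
Circular molecule, 3 cuts → 3 fragments:
  80–121 → 42 bp
  122–237 → 116 bp
  238–268 then 1–79 → 31 + 79 = 110 bp
Sorted largest to smallest: 116, 110, 42 bp.

116, 110, 42 bp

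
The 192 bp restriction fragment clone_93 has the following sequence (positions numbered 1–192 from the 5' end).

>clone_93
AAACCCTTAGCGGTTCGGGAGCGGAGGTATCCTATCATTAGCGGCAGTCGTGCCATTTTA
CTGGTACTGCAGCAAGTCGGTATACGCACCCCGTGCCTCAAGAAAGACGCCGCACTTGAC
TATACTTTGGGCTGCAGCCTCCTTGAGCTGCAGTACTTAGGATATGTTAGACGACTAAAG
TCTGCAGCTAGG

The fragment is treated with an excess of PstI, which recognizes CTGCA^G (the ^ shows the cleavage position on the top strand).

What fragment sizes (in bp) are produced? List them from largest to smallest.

71, 65, 34, 16, 6 bp

PstI sites (CTGCAG) start at positions 67, 132, 148, 182.
PstI cuts after base 5 of each site (before the last base), so after positions 71, 136, 152, 186.
Linear molecule, 4 cuts → 5 fragments:
  1–71 → 71 bp
  72–136 → 65 bp
  137–152 → 16 bp
  153–186 → 34 bp
  187–192 → 6 bp
Sorted largest to smallest: 71, 65, 34, 16, 6 bp.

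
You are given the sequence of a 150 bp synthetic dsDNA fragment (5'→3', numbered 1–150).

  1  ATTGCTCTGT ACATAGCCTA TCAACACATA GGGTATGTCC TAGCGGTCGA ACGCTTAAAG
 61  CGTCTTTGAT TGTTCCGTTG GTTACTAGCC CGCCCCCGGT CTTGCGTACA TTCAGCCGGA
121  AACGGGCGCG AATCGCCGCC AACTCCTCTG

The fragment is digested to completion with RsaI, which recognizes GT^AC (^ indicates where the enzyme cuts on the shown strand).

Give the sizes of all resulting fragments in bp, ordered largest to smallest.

97, 43, 10 bp

RsaI sites (GTAC) start at positions 9, 106.
RsaI cuts after base 2 of each site, so after positions 10, 107.
Linear molecule, 2 cuts → 3 fragments:
  1–10 → 10 bp
  11–107 → 97 bp
  108–150 → 43 bp
Sorted largest to smallest: 97, 43, 10 bp.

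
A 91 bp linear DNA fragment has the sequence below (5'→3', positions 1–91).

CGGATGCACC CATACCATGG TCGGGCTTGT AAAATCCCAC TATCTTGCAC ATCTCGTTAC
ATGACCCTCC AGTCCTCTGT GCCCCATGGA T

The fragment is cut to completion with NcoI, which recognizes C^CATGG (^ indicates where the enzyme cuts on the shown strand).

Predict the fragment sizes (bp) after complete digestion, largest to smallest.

NcoI sites (CCATGG) start at positions 15, 84.
NcoI cuts after the first base of each site, so after positions 15, 84.
Linear molecule, 2 cuts → 3 fragments:
  1–15 → 15 bp
  16–84 → 69 bp
  85–91 → 7 bp
Sorted largest to smallest: 69, 15, 7 bp.

69, 15, 7 bp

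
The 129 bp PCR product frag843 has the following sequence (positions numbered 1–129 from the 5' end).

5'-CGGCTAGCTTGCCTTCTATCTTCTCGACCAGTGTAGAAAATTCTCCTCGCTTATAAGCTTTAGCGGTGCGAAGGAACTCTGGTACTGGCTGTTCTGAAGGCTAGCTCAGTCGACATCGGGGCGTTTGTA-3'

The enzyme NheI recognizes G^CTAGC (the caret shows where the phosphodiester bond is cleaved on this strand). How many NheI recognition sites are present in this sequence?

2

GCTAGC occurs starting at positions 3, 100.
NheI cuts at 2 sites.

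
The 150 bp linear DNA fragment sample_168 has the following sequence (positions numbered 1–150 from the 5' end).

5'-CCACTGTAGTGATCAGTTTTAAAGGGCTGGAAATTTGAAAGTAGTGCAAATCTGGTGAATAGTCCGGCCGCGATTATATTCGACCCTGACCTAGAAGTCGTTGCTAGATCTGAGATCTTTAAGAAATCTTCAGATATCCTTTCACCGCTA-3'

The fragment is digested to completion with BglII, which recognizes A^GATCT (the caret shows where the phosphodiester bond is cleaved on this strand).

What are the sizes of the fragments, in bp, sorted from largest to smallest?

106, 37, 7 bp

BglII sites (AGATCT) start at positions 106, 113.
BglII cuts after the first base of each site, so after positions 106, 113.
Linear molecule, 2 cuts → 3 fragments:
  1–106 → 106 bp
  107–113 → 7 bp
  114–150 → 37 bp
Sorted largest to smallest: 106, 37, 7 bp.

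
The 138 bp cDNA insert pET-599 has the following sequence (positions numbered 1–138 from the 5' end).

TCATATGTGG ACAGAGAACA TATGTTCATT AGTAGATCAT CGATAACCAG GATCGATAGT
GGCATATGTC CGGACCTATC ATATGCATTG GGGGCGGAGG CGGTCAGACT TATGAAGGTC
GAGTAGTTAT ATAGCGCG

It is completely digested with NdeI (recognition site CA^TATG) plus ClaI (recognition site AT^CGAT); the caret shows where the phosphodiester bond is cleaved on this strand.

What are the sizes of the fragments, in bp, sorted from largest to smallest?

57, 20, 17, 17, 13, 11, 3 bp

NdeI sites (CATATG) start at positions 2, 19, 63, 80.
NdeI cuts after base 2 of each site, so after positions 3, 20, 64, 81.
ClaI sites (ATCGAT) start at positions 39, 52.
ClaI cuts after base 2 of each site, so after positions 40, 53.
Combined cut positions: 3, 20, 40, 53, 64, 81.
Linear molecule, 6 cuts → 7 fragments:
  1–3 → 3 bp
  4–20 → 17 bp
  21–40 → 20 bp
  41–53 → 13 bp
  54–64 → 11 bp
  65–81 → 17 bp
  82–138 → 57 bp
Sorted largest to smallest: 57, 20, 17, 17, 13, 11, 3 bp.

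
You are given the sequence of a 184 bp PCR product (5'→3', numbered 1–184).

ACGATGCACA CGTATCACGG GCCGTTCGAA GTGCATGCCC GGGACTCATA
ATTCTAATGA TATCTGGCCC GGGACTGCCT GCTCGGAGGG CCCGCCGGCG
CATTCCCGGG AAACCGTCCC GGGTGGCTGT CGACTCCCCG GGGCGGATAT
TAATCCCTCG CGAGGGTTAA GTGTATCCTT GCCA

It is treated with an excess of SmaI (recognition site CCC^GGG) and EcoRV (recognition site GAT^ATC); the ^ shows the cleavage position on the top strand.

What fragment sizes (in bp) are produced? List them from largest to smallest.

45, 40, 37, 21, 19, 13, 9 bp

SmaI sites (CCCGGG) start at positions 38, 68, 105, 118, 137.
SmaI cuts after base 3 of each site, so after positions 40, 70, 107, 120, 139.
The EcoRV site (GATATC) starts at position 59.
EcoRV cuts after base 3 of each site, so after position 61.
Combined cut positions: 40, 61, 70, 107, 120, 139.
Linear molecule, 6 cuts → 7 fragments:
  1–40 → 40 bp
  41–61 → 21 bp
  62–70 → 9 bp
  71–107 → 37 bp
  108–120 → 13 bp
  121–139 → 19 bp
  140–184 → 45 bp
Sorted largest to smallest: 45, 40, 37, 21, 19, 13, 9 bp.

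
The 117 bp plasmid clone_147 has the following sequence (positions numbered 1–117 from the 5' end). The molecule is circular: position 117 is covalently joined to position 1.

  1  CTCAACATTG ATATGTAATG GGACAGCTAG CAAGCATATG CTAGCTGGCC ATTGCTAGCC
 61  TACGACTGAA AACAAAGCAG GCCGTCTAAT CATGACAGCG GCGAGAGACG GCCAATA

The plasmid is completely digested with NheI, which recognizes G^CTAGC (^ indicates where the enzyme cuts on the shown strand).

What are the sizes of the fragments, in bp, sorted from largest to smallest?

89, 14, 14 bp

NheI sites (GCTAGC) start at positions 26, 40, 54.
NheI cuts after the first base of each site, so after positions 26, 40, 54.
Circular molecule, 3 cuts → 3 fragments:
  27–40 → 14 bp
  41–54 → 14 bp
  55–117 then 1–26 → 63 + 26 = 89 bp
Sorted largest to smallest: 89, 14, 14 bp.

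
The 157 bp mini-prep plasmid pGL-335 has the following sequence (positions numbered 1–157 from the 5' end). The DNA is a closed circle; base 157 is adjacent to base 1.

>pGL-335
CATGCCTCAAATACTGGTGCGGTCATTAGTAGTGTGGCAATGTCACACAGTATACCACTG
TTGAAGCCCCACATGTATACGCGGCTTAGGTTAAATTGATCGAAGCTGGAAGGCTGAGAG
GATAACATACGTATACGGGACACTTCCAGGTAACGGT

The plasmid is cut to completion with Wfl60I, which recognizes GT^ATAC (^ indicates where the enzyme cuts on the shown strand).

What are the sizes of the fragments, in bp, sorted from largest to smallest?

Wfl60I sites (GTATAC) start at positions 50, 75, 131.
Wfl60I cuts after base 2 of each site, so after positions 51, 76, 132.
Circular molecule, 3 cuts → 3 fragments:
  52–76 → 25 bp
  77–132 → 56 bp
  133–157 then 1–51 → 25 + 51 = 76 bp
Sorted largest to smallest: 76, 56, 25 bp.

76, 56, 25 bp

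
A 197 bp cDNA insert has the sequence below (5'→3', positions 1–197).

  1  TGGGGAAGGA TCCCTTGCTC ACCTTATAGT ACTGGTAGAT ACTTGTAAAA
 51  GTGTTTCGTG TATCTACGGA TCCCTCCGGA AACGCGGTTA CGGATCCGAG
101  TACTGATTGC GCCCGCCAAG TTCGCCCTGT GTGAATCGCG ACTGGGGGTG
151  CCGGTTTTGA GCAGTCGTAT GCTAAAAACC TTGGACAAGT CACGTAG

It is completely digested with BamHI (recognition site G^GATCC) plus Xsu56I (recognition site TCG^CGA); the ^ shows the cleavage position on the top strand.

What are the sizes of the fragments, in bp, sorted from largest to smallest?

BamHI sites (GGATCC) start at positions 8, 68, 92.
BamHI cuts after the first base of each site, so after positions 8, 68, 92.
The Xsu56I site (TCGCGA) starts at position 136.
Xsu56I cuts after base 3 of each site, so after position 138.
Combined cut positions: 8, 68, 92, 138.
Linear molecule, 4 cuts → 5 fragments:
  1–8 → 8 bp
  9–68 → 60 bp
  69–92 → 24 bp
  93–138 → 46 bp
  139–197 → 59 bp
Sorted largest to smallest: 60, 59, 46, 24, 8 bp.

60, 59, 46, 24, 8 bp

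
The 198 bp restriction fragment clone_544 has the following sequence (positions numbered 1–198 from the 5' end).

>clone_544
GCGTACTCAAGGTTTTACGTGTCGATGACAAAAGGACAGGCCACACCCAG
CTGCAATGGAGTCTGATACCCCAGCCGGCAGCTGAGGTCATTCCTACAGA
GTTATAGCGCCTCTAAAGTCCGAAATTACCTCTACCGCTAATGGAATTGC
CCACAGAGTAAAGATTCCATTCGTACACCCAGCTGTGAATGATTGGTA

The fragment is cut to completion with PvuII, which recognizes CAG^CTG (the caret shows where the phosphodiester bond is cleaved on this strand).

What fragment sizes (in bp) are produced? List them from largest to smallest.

101, 50, 31, 16 bp

PvuII sites (CAGCTG) start at positions 48, 79, 180.
PvuII cuts after base 3 of each site, so after positions 50, 81, 182.
Linear molecule, 3 cuts → 4 fragments:
  1–50 → 50 bp
  51–81 → 31 bp
  82–182 → 101 bp
  183–198 → 16 bp
Sorted largest to smallest: 101, 50, 31, 16 bp.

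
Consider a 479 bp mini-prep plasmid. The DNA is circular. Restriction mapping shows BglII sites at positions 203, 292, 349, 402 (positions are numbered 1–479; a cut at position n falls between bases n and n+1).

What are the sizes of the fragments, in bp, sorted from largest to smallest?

280, 89, 57, 53 bp

Circular molecule, 4 cuts → 4 fragments:
  292 − 203 = 89 bp
  349 − 292 = 57 bp
  402 − 349 = 53 bp
  wrap: 479 − 402 + 203 = 280 bp
Sorted largest to smallest: 280, 89, 57, 53 bp.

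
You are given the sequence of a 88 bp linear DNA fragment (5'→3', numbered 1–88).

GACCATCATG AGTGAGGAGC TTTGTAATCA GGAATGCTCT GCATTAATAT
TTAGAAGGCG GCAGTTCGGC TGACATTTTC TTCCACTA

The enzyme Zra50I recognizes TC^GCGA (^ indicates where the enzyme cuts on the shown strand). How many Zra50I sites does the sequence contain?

No occurrence of TCGCGA is present in the sequence.
Zra50I does not cut: 0 sites.

0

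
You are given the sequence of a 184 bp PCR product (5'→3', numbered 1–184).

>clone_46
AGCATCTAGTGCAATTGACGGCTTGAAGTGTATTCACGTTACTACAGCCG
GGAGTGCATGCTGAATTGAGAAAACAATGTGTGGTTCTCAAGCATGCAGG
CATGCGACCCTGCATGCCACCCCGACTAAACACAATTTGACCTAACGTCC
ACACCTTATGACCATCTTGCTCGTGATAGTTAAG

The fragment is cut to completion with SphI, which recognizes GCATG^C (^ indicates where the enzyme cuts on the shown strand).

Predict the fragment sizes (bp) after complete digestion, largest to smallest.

SphI sites (GCATGC) start at positions 56, 92, 100, 112.
SphI cuts after base 5 of each site (before the last base), so after positions 60, 96, 104, 116.
Linear molecule, 4 cuts → 5 fragments:
  1–60 → 60 bp
  61–96 → 36 bp
  97–104 → 8 bp
  105–116 → 12 bp
  117–184 → 68 bp
Sorted largest to smallest: 68, 60, 36, 12, 8 bp.

68, 60, 36, 12, 8 bp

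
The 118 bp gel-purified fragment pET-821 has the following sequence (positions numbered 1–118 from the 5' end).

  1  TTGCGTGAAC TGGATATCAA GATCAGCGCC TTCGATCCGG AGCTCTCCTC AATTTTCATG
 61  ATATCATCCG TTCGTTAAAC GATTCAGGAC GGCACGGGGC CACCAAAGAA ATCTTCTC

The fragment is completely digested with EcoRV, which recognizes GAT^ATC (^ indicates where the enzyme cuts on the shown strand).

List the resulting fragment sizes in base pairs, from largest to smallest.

56, 47, 15 bp

EcoRV sites (GATATC) start at positions 13, 60.
EcoRV cuts after base 3 of each site, so after positions 15, 62.
Linear molecule, 2 cuts → 3 fragments:
  1–15 → 15 bp
  16–62 → 47 bp
  63–118 → 56 bp
Sorted largest to smallest: 56, 47, 15 bp.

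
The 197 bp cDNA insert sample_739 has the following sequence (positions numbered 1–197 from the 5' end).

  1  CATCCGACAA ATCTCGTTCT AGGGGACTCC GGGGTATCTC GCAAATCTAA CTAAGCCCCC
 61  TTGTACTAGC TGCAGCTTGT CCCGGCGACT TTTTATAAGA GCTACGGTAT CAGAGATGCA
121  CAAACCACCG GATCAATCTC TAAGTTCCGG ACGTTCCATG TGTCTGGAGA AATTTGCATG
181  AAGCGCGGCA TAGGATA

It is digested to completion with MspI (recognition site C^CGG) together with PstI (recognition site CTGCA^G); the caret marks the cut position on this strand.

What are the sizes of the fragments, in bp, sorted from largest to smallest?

MspI sites (CCGG) start at positions 29, 82, 128, 147.
MspI cuts after the first base of each site, so after positions 29, 82, 128, 147.
The PstI site (CTGCAG) starts at position 70.
PstI cuts after base 5 of each site (before the last base), so after position 74.
Combined cut positions: 29, 74, 82, 128, 147.
Linear molecule, 5 cuts → 6 fragments:
  1–29 → 29 bp
  30–74 → 45 bp
  75–82 → 8 bp
  83–128 → 46 bp
  129–147 → 19 bp
  148–197 → 50 bp
Sorted largest to smallest: 50, 46, 45, 29, 19, 8 bp.

50, 46, 45, 29, 19, 8 bp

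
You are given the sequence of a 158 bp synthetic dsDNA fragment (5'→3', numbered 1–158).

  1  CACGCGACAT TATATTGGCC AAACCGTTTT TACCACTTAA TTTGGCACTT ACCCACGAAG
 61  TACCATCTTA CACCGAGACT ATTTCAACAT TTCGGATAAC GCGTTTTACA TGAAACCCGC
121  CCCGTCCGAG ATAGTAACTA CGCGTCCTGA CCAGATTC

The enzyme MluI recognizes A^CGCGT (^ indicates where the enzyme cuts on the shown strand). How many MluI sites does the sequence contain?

2

ACGCGT occurs starting at positions 99, 140.
MluI cuts at 2 sites.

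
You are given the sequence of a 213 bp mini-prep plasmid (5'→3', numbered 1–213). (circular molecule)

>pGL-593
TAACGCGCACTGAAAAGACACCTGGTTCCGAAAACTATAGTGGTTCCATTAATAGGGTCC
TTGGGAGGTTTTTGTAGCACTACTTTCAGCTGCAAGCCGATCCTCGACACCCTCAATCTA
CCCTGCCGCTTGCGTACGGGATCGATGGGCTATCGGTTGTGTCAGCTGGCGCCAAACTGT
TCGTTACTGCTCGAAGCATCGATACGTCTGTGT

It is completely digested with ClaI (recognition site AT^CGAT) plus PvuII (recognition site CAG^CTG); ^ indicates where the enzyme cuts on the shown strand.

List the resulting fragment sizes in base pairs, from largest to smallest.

ClaI sites (ATCGAT) start at positions 141, 198.
ClaI cuts after base 2 of each site, so after positions 142, 199.
PvuII sites (CAGCTG) start at positions 87, 163.
PvuII cuts after base 3 of each site, so after positions 89, 165.
Combined cut positions: 89, 142, 165, 199.
Circular molecule, 4 cuts → 4 fragments:
  90–142 → 53 bp
  143–165 → 23 bp
  166–199 → 34 bp
  200–213 then 1–89 → 14 + 89 = 103 bp
Sorted largest to smallest: 103, 53, 34, 23 bp.

103, 53, 34, 23 bp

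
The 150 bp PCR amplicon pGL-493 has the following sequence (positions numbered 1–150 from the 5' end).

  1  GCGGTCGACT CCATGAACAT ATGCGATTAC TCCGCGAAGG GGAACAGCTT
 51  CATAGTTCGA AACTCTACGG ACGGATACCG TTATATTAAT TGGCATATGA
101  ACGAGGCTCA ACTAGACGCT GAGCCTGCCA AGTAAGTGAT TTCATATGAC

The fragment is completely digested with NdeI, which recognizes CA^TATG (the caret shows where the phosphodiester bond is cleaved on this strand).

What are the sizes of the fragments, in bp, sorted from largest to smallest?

NdeI sites (CATATG) start at positions 18, 94, 143.
NdeI cuts after base 2 of each site, so after positions 19, 95, 144.
Linear molecule, 3 cuts → 4 fragments:
  1–19 → 19 bp
  20–95 → 76 bp
  96–144 → 49 bp
  145–150 → 6 bp
Sorted largest to smallest: 76, 49, 19, 6 bp.

76, 49, 19, 6 bp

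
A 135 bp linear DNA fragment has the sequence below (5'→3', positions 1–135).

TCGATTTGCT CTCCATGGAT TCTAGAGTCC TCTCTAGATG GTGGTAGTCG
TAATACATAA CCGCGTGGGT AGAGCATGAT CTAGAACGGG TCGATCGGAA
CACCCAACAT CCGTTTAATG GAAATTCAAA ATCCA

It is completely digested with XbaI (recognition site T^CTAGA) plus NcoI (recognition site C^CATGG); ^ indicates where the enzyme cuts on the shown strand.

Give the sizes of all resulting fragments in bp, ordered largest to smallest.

XbaI sites (TCTAGA) start at positions 21, 33, 80.
XbaI cuts after the first base of each site, so after positions 21, 33, 80.
The NcoI site (CCATGG) starts at position 13.
NcoI cuts after the first base of each site, so after position 13.
Combined cut positions: 13, 21, 33, 80.
Linear molecule, 4 cuts → 5 fragments:
  1–13 → 13 bp
  14–21 → 8 bp
  22–33 → 12 bp
  34–80 → 47 bp
  81–135 → 55 bp
Sorted largest to smallest: 55, 47, 13, 12, 8 bp.

55, 47, 13, 12, 8 bp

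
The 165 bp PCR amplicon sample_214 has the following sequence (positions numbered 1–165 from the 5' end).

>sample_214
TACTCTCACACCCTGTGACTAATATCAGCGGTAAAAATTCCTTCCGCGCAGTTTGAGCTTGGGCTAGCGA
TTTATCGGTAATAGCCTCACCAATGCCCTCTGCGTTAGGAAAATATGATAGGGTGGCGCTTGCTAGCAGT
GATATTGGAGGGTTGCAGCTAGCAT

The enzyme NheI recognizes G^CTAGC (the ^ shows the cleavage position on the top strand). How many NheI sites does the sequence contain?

GCTAGC occurs starting at positions 63, 132, 158.
NheI cuts at 3 sites.

3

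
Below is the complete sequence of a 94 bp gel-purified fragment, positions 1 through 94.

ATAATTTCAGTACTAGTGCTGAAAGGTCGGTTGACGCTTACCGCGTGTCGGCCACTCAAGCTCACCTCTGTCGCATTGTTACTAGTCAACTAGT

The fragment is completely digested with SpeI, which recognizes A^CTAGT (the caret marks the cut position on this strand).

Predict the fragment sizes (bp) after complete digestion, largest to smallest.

69, 12, 8, 5 bp

SpeI sites (ACTAGT) start at positions 12, 81, 89.
SpeI cuts after the first base of each site, so after positions 12, 81, 89.
Linear molecule, 3 cuts → 4 fragments:
  1–12 → 12 bp
  13–81 → 69 bp
  82–89 → 8 bp
  90–94 → 5 bp
Sorted largest to smallest: 69, 12, 8, 5 bp.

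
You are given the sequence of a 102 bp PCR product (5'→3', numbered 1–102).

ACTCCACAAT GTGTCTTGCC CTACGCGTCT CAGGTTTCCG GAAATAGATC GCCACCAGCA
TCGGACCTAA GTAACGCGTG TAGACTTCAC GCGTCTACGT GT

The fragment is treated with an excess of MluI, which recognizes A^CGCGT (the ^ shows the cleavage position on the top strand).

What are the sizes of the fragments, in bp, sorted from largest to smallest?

MluI sites (ACGCGT) start at positions 23, 74, 89.
MluI cuts after the first base of each site, so after positions 23, 74, 89.
Linear molecule, 3 cuts → 4 fragments:
  1–23 → 23 bp
  24–74 → 51 bp
  75–89 → 15 bp
  90–102 → 13 bp
Sorted largest to smallest: 51, 23, 15, 13 bp.

51, 23, 15, 13 bp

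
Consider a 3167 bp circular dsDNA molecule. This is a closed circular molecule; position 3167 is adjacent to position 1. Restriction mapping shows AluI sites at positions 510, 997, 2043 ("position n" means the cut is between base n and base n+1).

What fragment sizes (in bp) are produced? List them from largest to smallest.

1634, 1046, 487 bp

Circular molecule, 3 cuts → 3 fragments:
  997 − 510 = 487 bp
  2043 − 997 = 1046 bp
  wrap: 3167 − 2043 + 510 = 1634 bp
Sorted largest to smallest: 1634, 1046, 487 bp.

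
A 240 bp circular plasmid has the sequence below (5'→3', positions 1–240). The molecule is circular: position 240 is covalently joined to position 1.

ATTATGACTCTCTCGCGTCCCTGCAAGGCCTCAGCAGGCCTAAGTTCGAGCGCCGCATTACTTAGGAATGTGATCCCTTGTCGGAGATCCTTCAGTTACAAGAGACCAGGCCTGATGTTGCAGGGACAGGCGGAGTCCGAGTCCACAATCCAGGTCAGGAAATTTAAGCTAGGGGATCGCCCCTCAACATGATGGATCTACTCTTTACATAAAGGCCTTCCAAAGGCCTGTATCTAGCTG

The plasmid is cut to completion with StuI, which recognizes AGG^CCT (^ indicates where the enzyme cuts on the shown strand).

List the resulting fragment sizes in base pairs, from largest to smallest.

105, 72, 42, 11, 10 bp

StuI sites (AGGCCT) start at positions 26, 36, 108, 213, 224.
StuI cuts after base 3 of each site, so after positions 28, 38, 110, 215, 226.
Circular molecule, 5 cuts → 5 fragments:
  29–38 → 10 bp
  39–110 → 72 bp
  111–215 → 105 bp
  216–226 → 11 bp
  227–240 then 1–28 → 14 + 28 = 42 bp
Sorted largest to smallest: 105, 72, 42, 11, 10 bp.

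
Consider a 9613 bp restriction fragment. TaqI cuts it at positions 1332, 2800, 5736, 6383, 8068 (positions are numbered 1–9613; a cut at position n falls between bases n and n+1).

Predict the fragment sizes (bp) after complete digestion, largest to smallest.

Linear molecule, 5 cuts → 6 fragments:
  1332 − 0 = 1332 bp
  2800 − 1332 = 1468 bp
  5736 − 2800 = 2936 bp
  6383 − 5736 = 647 bp
  8068 − 6383 = 1685 bp
  9613 − 8068 = 1545 bp
Sorted largest to smallest: 2936, 1685, 1545, 1468, 1332, 647 bp.

2936, 1685, 1545, 1468, 1332, 647 bp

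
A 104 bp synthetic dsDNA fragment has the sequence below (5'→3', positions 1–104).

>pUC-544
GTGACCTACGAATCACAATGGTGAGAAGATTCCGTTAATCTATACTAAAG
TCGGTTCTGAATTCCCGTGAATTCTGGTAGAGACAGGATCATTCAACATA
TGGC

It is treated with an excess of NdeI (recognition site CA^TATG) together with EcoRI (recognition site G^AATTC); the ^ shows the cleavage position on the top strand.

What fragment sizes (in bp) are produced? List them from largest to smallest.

59, 29, 10, 6 bp

The NdeI site (CATATG) starts at position 97.
NdeI cuts after base 2 of each site, so after position 98.
EcoRI sites (GAATTC) start at positions 59, 69.
EcoRI cuts after the first base of each site, so after positions 59, 69.
Combined cut positions: 59, 69, 98.
Linear molecule, 3 cuts → 4 fragments:
  1–59 → 59 bp
  60–69 → 10 bp
  70–98 → 29 bp
  99–104 → 6 bp
Sorted largest to smallest: 59, 29, 10, 6 bp.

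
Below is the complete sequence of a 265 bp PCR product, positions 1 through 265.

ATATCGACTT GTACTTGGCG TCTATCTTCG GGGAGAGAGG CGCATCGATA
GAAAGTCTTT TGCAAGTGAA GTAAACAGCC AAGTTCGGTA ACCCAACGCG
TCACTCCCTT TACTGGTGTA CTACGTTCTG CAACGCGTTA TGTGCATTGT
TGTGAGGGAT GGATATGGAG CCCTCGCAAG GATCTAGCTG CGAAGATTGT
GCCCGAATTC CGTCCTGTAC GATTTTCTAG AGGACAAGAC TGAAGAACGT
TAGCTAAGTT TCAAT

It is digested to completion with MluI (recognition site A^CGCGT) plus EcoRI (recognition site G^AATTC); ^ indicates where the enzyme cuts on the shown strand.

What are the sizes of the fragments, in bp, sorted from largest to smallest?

96, 72, 60, 37 bp

MluI sites (ACGCGT) start at positions 96, 133.
MluI cuts after the first base of each site, so after positions 96, 133.
The EcoRI site (GAATTC) starts at position 205.
EcoRI cuts after the first base of each site, so after position 205.
Combined cut positions: 96, 133, 205.
Linear molecule, 3 cuts → 4 fragments:
  1–96 → 96 bp
  97–133 → 37 bp
  134–205 → 72 bp
  206–265 → 60 bp
Sorted largest to smallest: 96, 72, 60, 37 bp.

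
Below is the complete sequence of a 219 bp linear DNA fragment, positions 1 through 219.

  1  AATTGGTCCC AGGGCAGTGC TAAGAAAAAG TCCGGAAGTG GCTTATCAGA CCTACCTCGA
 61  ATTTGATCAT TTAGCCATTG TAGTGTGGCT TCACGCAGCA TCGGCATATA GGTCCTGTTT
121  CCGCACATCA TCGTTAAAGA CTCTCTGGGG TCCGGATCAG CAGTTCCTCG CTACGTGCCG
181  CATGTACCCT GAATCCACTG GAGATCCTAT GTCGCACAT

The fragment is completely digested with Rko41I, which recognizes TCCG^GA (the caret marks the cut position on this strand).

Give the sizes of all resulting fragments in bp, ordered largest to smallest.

Rko41I sites (TCCGGA) start at positions 31, 151.
Rko41I cuts after base 4 of each site, so after positions 34, 154.
Linear molecule, 2 cuts → 3 fragments:
  1–34 → 34 bp
  35–154 → 120 bp
  155–219 → 65 bp
Sorted largest to smallest: 120, 65, 34 bp.

120, 65, 34 bp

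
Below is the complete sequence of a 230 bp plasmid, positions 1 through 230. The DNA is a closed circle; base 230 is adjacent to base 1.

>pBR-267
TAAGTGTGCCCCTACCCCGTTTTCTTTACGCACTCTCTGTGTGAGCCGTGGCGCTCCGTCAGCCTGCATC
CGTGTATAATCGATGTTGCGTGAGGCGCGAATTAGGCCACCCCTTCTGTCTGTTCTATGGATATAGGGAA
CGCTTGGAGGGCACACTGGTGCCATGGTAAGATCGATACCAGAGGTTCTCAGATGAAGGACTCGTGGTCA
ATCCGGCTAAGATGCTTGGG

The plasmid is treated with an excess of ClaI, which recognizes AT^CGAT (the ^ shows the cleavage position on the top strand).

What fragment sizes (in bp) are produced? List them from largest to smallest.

137, 93 bp

ClaI sites (ATCGAT) start at positions 79, 172.
ClaI cuts after base 2 of each site, so after positions 80, 173.
Circular molecule, 2 cuts → 2 fragments:
  81–173 → 93 bp
  174–230 then 1–80 → 57 + 80 = 137 bp
Sorted largest to smallest: 137, 93 bp.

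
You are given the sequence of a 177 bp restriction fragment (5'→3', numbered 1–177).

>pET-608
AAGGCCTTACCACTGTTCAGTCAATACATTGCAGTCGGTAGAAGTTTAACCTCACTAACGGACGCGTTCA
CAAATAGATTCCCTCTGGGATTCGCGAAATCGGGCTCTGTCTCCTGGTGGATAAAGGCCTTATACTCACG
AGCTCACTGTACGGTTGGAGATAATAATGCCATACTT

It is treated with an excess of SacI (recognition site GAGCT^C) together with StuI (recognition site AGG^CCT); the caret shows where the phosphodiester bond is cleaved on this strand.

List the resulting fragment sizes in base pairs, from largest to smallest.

123, 33, 17, 4 bp

The SacI site (GAGCTC) starts at position 140.
SacI cuts after base 5 of each site (before the last base), so after position 144.
StuI sites (AGGCCT) start at positions 2, 125.
StuI cuts after base 3 of each site, so after positions 4, 127.
Combined cut positions: 4, 127, 144.
Linear molecule, 3 cuts → 4 fragments:
  1–4 → 4 bp
  5–127 → 123 bp
  128–144 → 17 bp
  145–177 → 33 bp
Sorted largest to smallest: 123, 33, 17, 4 bp.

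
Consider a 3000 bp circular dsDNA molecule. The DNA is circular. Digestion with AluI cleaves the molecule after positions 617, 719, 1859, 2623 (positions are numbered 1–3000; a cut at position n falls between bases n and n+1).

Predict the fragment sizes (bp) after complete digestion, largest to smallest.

1140, 994, 764, 102 bp

Circular molecule, 4 cuts → 4 fragments:
  719 − 617 = 102 bp
  1859 − 719 = 1140 bp
  2623 − 1859 = 764 bp
  wrap: 3000 − 2623 + 617 = 994 bp
Sorted largest to smallest: 1140, 994, 764, 102 bp.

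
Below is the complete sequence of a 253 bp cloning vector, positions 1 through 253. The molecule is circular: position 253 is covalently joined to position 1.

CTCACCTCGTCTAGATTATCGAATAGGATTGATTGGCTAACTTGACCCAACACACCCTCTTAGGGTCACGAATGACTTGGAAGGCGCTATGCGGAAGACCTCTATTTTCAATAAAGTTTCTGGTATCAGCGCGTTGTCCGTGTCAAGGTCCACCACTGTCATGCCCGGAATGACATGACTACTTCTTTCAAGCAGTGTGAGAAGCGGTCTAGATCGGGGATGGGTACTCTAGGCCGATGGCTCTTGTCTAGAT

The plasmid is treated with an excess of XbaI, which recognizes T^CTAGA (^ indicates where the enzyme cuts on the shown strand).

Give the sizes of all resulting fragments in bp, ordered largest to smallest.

XbaI sites (TCTAGA) start at positions 10, 208, 247.
XbaI cuts after the first base of each site, so after positions 10, 208, 247.
Circular molecule, 3 cuts → 3 fragments:
  11–208 → 198 bp
  209–247 → 39 bp
  248–253 then 1–10 → 6 + 10 = 16 bp
Sorted largest to smallest: 198, 39, 16 bp.

198, 39, 16 bp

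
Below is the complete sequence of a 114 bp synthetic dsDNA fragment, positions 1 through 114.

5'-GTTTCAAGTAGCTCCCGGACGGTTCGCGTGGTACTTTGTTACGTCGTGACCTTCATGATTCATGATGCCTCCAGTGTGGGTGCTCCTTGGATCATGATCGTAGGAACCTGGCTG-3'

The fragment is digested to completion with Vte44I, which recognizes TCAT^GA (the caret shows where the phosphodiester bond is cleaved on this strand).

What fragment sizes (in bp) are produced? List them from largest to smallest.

Vte44I sites (TCATGA) start at positions 53, 60, 92.
Vte44I cuts after base 4 of each site, so after positions 56, 63, 95.
Linear molecule, 3 cuts → 4 fragments:
  1–56 → 56 bp
  57–63 → 7 bp
  64–95 → 32 bp
  96–114 → 19 bp
Sorted largest to smallest: 56, 32, 19, 7 bp.

56, 32, 19, 7 bp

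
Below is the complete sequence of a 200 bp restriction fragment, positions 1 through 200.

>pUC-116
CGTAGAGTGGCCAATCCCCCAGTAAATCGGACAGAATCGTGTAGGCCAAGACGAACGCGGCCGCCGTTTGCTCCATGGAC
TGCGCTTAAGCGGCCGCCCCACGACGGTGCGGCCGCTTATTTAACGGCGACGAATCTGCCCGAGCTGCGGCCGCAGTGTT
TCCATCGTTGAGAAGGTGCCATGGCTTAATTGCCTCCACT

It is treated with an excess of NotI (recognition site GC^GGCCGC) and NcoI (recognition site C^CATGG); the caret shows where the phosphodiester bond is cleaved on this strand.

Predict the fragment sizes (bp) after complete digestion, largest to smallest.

58, 38, 31, 21, 19, 18, 15 bp

NotI sites (GCGGCCGC) start at positions 57, 90, 109, 147.
NotI cuts after base 2 of each site, so after positions 58, 91, 110, 148.
NcoI sites (CCATGG) start at positions 73, 179.
NcoI cuts after the first base of each site, so after positions 73, 179.
Combined cut positions: 58, 73, 91, 110, 148, 179.
Linear molecule, 6 cuts → 7 fragments:
  1–58 → 58 bp
  59–73 → 15 bp
  74–91 → 18 bp
  92–110 → 19 bp
  111–148 → 38 bp
  149–179 → 31 bp
  180–200 → 21 bp
Sorted largest to smallest: 58, 38, 31, 21, 19, 18, 15 bp.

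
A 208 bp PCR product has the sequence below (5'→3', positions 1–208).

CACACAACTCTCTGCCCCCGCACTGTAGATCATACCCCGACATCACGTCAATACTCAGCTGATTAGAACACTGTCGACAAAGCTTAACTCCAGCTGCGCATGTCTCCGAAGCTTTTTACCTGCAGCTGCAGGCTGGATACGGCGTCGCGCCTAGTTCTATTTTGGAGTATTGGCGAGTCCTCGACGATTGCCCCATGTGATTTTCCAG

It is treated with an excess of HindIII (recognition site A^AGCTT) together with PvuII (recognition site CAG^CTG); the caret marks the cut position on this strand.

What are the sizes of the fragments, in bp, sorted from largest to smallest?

83, 58, 22, 16, 16, 13 bp

HindIII sites (AAGCTT) start at positions 80, 109.
HindIII cuts after the first base of each site, so after positions 80, 109.
PvuII sites (CAGCTG) start at positions 56, 91, 123.
PvuII cuts after base 3 of each site, so after positions 58, 93, 125.
Combined cut positions: 58, 80, 93, 109, 125.
Linear molecule, 5 cuts → 6 fragments:
  1–58 → 58 bp
  59–80 → 22 bp
  81–93 → 13 bp
  94–109 → 16 bp
  110–125 → 16 bp
  126–208 → 83 bp
Sorted largest to smallest: 83, 58, 22, 16, 16, 13 bp.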